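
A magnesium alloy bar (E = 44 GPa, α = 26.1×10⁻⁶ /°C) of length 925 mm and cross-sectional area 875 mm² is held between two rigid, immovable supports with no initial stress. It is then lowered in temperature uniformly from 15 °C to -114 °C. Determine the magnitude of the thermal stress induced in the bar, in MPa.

With length fixed, the mechanical strain must cancel the thermal strain αΔT = 26.1×10⁻⁶ × 129 = 3366.9×10⁻⁶.
Hence σ = E·αΔT = 44×10³ × 3366.9×10⁻⁶ = 148.1 MPa, tensile.

σ ≈ 148 MPa (tensile)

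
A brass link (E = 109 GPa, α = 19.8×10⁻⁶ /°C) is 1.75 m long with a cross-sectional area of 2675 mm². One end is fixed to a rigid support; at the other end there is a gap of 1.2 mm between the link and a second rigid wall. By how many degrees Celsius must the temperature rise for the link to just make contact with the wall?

The gap closes when αΔT L = 1.2 mm, since the link is still unstressed at that instant.
ΔT = 1.2 / (19.8×10⁻⁶ × 1750) = 34.63 °C.

ΔT ≈ 34.6 °C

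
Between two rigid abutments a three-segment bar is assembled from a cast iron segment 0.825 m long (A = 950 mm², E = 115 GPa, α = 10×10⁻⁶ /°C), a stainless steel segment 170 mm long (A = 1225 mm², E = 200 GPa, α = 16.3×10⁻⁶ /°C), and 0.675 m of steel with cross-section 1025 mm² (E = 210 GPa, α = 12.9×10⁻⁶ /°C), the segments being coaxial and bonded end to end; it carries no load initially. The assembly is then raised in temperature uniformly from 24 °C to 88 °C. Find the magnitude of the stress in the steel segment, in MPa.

σ ≈ 108 MPa (compressive)

If the supports were absent, the total length change would be Σ αᵢΔT Lᵢ = 10×10⁻⁶×64×825 + 16.3×10⁻⁶×64×170 + 12.9×10⁻⁶×64×675 = 1.263 mm.
The rigid supports impose zero overall length change; the single axial force P common to all segments must satisfy P Σ Lᵢ/(AᵢEᵢ) = δ_free.
Σ Lᵢ/(AᵢEᵢ) = 825/(950×115×10³) + 170/(1225×200×10³) + 675/(1025×210×10³) = 1.138×10⁻⁵ mm/N.
P = 1.263 / 1.138×10⁻⁵ = 110900 N = 110.9 kN, compressive.
σ_{steel} = P / A = 110900 / 1025 = 108.2 MPa.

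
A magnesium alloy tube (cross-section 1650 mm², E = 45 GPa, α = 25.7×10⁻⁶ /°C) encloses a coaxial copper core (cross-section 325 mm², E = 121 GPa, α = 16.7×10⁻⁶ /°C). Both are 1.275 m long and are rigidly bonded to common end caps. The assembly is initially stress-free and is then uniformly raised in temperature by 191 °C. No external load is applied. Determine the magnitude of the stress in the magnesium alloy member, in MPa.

Equilibrium of a rigid end plate with no external load gives equal and opposite internal forces ±P in the two members. Since α_{magnesium alloy} > α_{copper}, heating drives the magnesium alloy into compression and the copper into tension.
Compatibility of the two members (thermal + elastic change equal): (α₁ − α₂)ΔT = P·[1/(A₁E₁) + 1/(A₂E₂)].
|α₁ − α₂|·ΔT = 9×10⁻⁶ × 191 = 0.001719.
1/(A₁E₁) + 1/(A₂E₂) = 1/(1650×45×10³) + 1/(325×121×10³) = 3.89×10⁻⁸ N⁻¹.
P = 0.001719 / 3.89×10⁻⁸ = 44190 N = 44.19 kN.
σ_{magnesium alloy} = P/A₁ = 44190/1650 = 26.78 MPa, compressive.

σ ≈ 26.8 MPa (compressive)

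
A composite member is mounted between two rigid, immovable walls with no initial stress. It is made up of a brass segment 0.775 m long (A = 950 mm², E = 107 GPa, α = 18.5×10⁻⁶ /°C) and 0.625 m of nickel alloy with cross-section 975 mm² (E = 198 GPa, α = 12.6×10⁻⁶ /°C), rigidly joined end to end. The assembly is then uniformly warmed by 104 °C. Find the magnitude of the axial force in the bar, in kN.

Free thermal expansion of the whole bar: Σ αᵢΔT Lᵢ = 18.5×10⁻⁶×104×775 + 12.6×10⁻⁶×104×625 = 2.31 mm.
The walls prevent any net length change, so an axial force P (same in every segment) develops. Compatibility: P · Σ Lᵢ/(AᵢEᵢ) = δ_free.
The series flexibility is Σ Lᵢ/(AᵢEᵢ) = 775/(950×107×10³) + 625/(975×198×10³) = 1.086×10⁻⁵ mm/N.
Hence P = δ_free / Σ(L/AE) = 2.31/1.086×10⁻⁵ = 212.7 kN (compressive).

P ≈ 213 kN (compressive)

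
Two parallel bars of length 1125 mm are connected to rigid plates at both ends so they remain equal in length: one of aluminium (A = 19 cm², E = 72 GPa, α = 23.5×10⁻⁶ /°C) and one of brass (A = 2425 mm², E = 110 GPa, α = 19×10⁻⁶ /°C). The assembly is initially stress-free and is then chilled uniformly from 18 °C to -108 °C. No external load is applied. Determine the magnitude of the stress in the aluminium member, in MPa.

Both members must finish at the same length. With the larger α, the aluminium tends to over-contract; the plates restrain it, putting the aluminium in tension and the brass in compression. With no external load the two internal forces are equal and opposite, magnitude P.
Compatibility of the two members (thermal + elastic change equal): (α₁ − α₂)ΔT = P·[1/(A₁E₁) + 1/(A₂E₂)].
|α₁ − α₂|·ΔT = 4.5×10⁻⁶ × 126 = 0.000567.
1/(A₁E₁) + 1/(A₂E₂) = 1/(1900×72×10³) + 1/(2425×110×10³) = 1.106×10⁻⁸ N⁻¹.
P = 0.000567 / 1.106×10⁻⁸ = 51270 N = 51.27 kN.
σ_{aluminium} = P/A₁ = 51270/1900 = 26.99 MPa, tensile.

σ ≈ 27 MPa (tensile)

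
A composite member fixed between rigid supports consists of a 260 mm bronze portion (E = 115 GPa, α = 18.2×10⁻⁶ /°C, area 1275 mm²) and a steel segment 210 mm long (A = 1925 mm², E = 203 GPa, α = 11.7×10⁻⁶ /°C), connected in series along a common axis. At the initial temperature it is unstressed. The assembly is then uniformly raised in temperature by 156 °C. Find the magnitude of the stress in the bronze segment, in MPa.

With the walls removed the bar would change length by δ_free = Σ αᵢΔT Lᵢ = 18.2×10⁻⁶×156×260 + 11.7×10⁻⁶×156×210 = 1.121 mm.
The walls prevent any net length change, so an axial force P (same in every segment) develops. Compatibility: P · Σ Lᵢ/(AᵢEᵢ) = δ_free.
The series flexibility is Σ Lᵢ/(AᵢEᵢ) = 260/(1275×115×10³) + 210/(1925×203×10³) = 2.311×10⁻⁶ mm/N.
So P = 1.121 / 2.311×10⁻⁶ = 485.4 kN, compressive.
σ_{bronze} = P / A = 485400 / 1275 = 380.7 MPa.

σ ≈ 381 MPa (compressive)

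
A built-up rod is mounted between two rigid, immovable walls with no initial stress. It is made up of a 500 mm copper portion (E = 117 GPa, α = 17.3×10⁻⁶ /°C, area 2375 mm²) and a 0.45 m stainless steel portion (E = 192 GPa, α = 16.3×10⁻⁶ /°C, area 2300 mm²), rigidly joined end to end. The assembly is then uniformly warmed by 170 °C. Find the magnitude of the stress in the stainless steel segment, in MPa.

σ ≈ 419 MPa (compressive)

With the walls removed the bar would change length by δ_free = Σ αᵢΔT Lᵢ = 17.3×10⁻⁶×170×500 + 16.3×10⁻⁶×170×450 = 2.717 mm.
The rigid supports impose zero overall length change; the single axial force P common to all segments must satisfy P Σ Lᵢ/(AᵢEᵢ) = δ_free.
The series flexibility is Σ Lᵢ/(AᵢEᵢ) = 500/(2375×117×10³) + 450/(2300×192×10³) = 2.818×10⁻⁶ mm/N.
Hence P = δ_free / Σ(L/AE) = 2.717/2.818×10⁻⁶ = 964.2 kN (compressive).
σ_{stainless steel} = P / A = 964200 / 2300 = 419.2 MPa.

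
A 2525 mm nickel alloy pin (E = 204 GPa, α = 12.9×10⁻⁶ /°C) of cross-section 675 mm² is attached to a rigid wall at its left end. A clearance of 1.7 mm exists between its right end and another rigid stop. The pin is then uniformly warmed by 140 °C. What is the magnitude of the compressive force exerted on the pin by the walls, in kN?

P ≈ 156 kN

Unrestrained expansion: δ_free = αΔT L = 12.9×10⁻⁶ × 140 × 2525 = 4.56 mm.
This exceeds the 1.7 mm gap, so the wall pushes back. The portion of expansion that must be recovered elastically is δ_free − gap = 4.56 − 1.7 = 2.86 mm.
That suppressed elongation corresponds to σ = E·Δ/L = 204×10³ × 2.86/2525 = 231.1 MPa.
P = σA = 231.1 × 675 = 156 kN.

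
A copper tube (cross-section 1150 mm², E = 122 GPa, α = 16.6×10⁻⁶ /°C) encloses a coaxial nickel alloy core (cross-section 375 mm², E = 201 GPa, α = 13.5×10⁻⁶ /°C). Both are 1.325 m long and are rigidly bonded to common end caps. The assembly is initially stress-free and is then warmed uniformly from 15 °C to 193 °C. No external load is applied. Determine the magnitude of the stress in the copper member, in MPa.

Both members must finish at the same length. With the larger α, the copper tends to over-expand; the plates restrain it, putting the copper in compression and the nickel alloy in tension. With no external load the two internal forces are equal and opposite, magnitude P.
Compatibility of the two members (thermal + elastic change equal): (α₁ − α₂)ΔT = P·[1/(A₁E₁) + 1/(A₂E₂)].
|α₁ − α₂|·ΔT = 3.1×10⁻⁶ × 178 = 0.0005518.
1/(A₁E₁) + 1/(A₂E₂) = 1/(1150×122×10³) + 1/(375×201×10³) = 2.039×10⁻⁸ N⁻¹.
So P = 0.0005518 / 2.039×10⁻⁸ = 27.06 kN.
σ_{copper} = P/A₁ = 27060/1150 = 23.53 MPa, compressive.

σ ≈ 23.5 MPa (compressive)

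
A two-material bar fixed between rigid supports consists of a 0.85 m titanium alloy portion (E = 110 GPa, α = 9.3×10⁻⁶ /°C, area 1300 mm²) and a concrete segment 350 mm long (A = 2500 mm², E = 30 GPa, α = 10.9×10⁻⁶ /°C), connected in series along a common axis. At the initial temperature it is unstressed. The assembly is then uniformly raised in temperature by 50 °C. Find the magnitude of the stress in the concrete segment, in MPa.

σ ≈ 22.1 MPa (compressive)

If the supports were absent, the total length change would be Σ αᵢΔT Lᵢ = 9.3×10⁻⁶×50×850 + 10.9×10⁻⁶×50×350 = 0.586 mm.
The walls prevent any net length change, so an axial force P (same in every segment) develops. Compatibility: P · Σ Lᵢ/(AᵢEᵢ) = δ_free.
Σ Lᵢ/(AᵢEᵢ) = 850/(1300×110×10³) + 350/(2500×30×10³) = 1.061×10⁻⁵ mm/N.
So P = 0.586 / 1.061×10⁻⁵ = 55.23 kN, compressive.
σ_{concrete} = P / A = 55230 / 2500 = 22.09 MPa.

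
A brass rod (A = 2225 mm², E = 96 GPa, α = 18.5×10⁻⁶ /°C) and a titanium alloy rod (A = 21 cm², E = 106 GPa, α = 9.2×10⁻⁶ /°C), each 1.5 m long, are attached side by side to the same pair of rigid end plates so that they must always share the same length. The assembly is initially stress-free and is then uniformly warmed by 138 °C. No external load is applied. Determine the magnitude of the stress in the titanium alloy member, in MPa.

The brass has the larger α, so on heating it would change length more than the titanium alloy if both were free. The rigid plates force a common final length, so the brass is put into compression and the titanium alloy into tension, with equal and opposite forces P (no external load).
Setting the final lengths equal and cancelling L: (α₁ − α₂)ΔT = P/(A₁E₁) + P/(A₂E₂).
|α₁ − α₂|·ΔT = 9.3×10⁻⁶ × 138 = 0.001283.
1/(A₁E₁) + 1/(A₂E₂) = 1/(2225×96×10³) + 1/(2100×106×10³) = 9.174×10⁻⁹ N⁻¹.
P = 0.001283 / 9.174×10⁻⁹ = 139900 N = 139.9 kN.
σ_{titanium alloy} = P/A₂ = 139900/2100 = 66.62 MPa, tensile.

σ ≈ 66.6 MPa (tensile)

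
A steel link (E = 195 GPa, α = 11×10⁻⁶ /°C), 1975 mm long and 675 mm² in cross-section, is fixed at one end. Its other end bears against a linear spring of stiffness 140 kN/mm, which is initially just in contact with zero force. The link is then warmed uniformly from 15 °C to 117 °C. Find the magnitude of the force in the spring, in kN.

If the spring were absent the link would lengthen by αΔT L = 11×10⁻⁶ × 102 × 1975 = 2.216 mm.
Let P be the compressive force at the spring. The link shortens elastically by PL/(AE) and the spring compresses by P/k; together these equal δ_free.
So P = δ_free / [L/(AE) + 1/k] = 2.216 / [ 1975/(675×195×10³) + 1/(140×10³) ].
P = 2.216 / 2.215×10⁻⁵ = 100100 N.

P ≈ 100 kN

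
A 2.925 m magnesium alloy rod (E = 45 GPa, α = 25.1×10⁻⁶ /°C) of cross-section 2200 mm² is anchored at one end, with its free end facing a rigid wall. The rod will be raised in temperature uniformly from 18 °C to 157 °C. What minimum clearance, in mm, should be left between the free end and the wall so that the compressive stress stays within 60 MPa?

g ≈ 6.31 mm

With no wall the rod would lengthen by αΔT L = 25.1×10⁻⁶ × 139 × 2925 = 10.21 mm.
A stress of 60 MPa corresponds to the wall pushing the rod back by σL/E = 60×2925/(45×10³) = 3.9 mm.
So the gap has to take up the difference, g_min = δ_free − σL/E = 10.21 − 3.9 = 6.305 mm.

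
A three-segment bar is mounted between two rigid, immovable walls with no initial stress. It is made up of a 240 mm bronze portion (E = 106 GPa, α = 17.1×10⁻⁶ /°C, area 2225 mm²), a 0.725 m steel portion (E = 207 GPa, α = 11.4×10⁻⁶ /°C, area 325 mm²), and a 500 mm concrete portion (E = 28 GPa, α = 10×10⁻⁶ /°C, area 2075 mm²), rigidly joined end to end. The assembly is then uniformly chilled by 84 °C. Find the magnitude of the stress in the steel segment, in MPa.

σ ≈ 220 MPa (tensile)

With the walls removed the bar would change length by δ_free = Σ αᵢΔT Lᵢ = 17.1×10⁻⁶×84×240 + 11.4×10⁻⁶×84×725 + 10×10⁻⁶×84×500 = 1.459 mm.
Since the ends are fixed, an axial force P builds up, equal in every segment, with P · Σ Lᵢ/(AᵢEᵢ) = δ_free.
The series flexibility is Σ Lᵢ/(AᵢEᵢ) = 240/(2225×106×10³) + 725/(325×207×10³) + 500/(2075×28×10³) = 2.04×10⁻⁵ mm/N.
P = 1.459 / 2.04×10⁻⁵ = 71520 N = 71.52 kN, tensile.
σ_{steel} = P / A = 71520 / 325 = 220.1 MPa.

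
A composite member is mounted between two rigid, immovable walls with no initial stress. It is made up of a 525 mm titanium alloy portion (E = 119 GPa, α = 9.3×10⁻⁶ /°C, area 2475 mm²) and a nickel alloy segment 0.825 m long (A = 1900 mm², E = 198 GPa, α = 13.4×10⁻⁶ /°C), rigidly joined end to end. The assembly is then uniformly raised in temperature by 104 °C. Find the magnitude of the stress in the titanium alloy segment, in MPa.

With the walls removed the bar would change length by δ_free = Σ αᵢΔT Lᵢ = 9.3×10⁻⁶×104×525 + 13.4×10⁻⁶×104×825 = 1.658 mm.
The rigid supports impose zero overall length change; the single axial force P common to all segments must satisfy P Σ Lᵢ/(AᵢEᵢ) = δ_free.
The series flexibility is Σ Lᵢ/(AᵢEᵢ) = 525/(2475×119×10³) + 825/(1900×198×10³) = 3.976×10⁻⁶ mm/N.
P = 1.658 / 3.976×10⁻⁶ = 416900 N = 416.9 kN, compressive.
σ_{titanium alloy} = P / A = 416900 / 2475 = 168.5 MPa.

σ ≈ 168 MPa (compressive)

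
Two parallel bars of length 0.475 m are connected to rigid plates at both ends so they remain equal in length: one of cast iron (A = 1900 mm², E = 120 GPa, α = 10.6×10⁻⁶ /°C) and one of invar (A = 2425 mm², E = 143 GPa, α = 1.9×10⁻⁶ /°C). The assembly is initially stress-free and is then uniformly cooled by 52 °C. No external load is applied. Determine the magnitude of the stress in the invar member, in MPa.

Both members must finish at the same length. With the larger α, the cast iron tends to over-contract; the plates restrain it, putting the cast iron in tension and the invar in compression. With no external load the two internal forces are equal and opposite, magnitude P.
Compatibility of the two members (thermal + elastic change equal): (α₁ − α₂)ΔT = P·[1/(A₁E₁) + 1/(A₂E₂)].
|α₁ − α₂|·ΔT = 8.7×10⁻⁶ × 52 = 0.0004524.
1/(A₁E₁) + 1/(A₂E₂) = 1/(1900×120×10³) + 1/(2425×143×10³) = 7.27×10⁻⁹ N⁻¹.
So P = 0.0004524 / 7.27×10⁻⁹ = 62.23 kN.
σ_{invar} = P/A₂ = 62230/2425 = 25.66 MPa, compressive.

σ ≈ 25.7 MPa (compressive)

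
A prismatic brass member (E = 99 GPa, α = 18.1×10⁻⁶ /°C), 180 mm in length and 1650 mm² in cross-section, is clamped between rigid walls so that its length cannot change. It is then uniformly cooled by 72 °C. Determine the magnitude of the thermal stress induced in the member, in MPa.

σ ≈ 129 MPa (tensile)

With length fixed, the mechanical strain must cancel the thermal strain αΔT = 18.1×10⁻⁶ × 72 = 1303.2×10⁻⁶.
The stress required to suppress this strain is σ = Eε = 99×10³ × 1303.2×10⁻⁶ = 129 MPa, tensile since the member is trying to contract.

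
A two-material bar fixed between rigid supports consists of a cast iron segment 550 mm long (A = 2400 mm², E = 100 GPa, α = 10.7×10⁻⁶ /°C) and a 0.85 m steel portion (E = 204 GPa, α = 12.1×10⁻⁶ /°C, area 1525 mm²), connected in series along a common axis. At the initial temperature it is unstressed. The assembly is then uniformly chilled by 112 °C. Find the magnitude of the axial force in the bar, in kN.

P ≈ 360 kN (tensile)

Free thermal contraction of the whole bar: Σ αᵢΔT Lᵢ = 10.7×10⁻⁶×112×550 + 12.1×10⁻⁶×112×850 = 1.811 mm.
Since the ends are fixed, an axial force P builds up, equal in every segment, with P · Σ Lᵢ/(AᵢEᵢ) = δ_free.
Σ Lᵢ/(AᵢEᵢ) = 550/(2400×100×10³) + 850/(1525×204×10³) = 5.024×10⁻⁶ mm/N.
P = 1.811 / 5.024×10⁻⁶ = 360500 N = 360.5 kN, tensile.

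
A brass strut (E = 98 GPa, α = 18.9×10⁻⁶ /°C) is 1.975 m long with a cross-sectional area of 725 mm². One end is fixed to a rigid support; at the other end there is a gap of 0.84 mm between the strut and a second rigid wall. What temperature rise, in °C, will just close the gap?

Contact occurs when the free expansion equals the gap: αΔT L = 0.84 mm.
ΔT = 0.84 / (18.9×10⁻⁶ × 1975) = 22.5 °C.

ΔT ≈ 22.5 °C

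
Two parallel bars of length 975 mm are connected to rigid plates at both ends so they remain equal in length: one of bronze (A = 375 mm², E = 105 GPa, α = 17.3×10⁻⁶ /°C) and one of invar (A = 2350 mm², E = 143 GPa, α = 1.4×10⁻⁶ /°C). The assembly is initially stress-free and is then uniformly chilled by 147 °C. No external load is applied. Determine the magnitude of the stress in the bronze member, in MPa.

σ ≈ 220 MPa (tensile)

Equilibrium of a rigid end plate with no external load gives equal and opposite internal forces ±P in the two members. Since α_{bronze} > α_{invar}, cooling drives the bronze into tension and the invar into compression.
Compatibility of the two members (thermal + elastic change equal): (α₁ − α₂)ΔT = P·[1/(A₁E₁) + 1/(A₂E₂)].
|α₁ − α₂|·ΔT = 15.9×10⁻⁶ × 147 = 0.002337.
1/(A₁E₁) + 1/(A₂E₂) = 1/(375×105×10³) + 1/(2350×143×10³) = 2.837×10⁻⁸ N⁻¹.
P = 0.002337 / 2.837×10⁻⁸ = 82380 N = 82.38 kN.
σ_{bronze} = P/A₁ = 82380/375 = 219.7 MPa, tensile.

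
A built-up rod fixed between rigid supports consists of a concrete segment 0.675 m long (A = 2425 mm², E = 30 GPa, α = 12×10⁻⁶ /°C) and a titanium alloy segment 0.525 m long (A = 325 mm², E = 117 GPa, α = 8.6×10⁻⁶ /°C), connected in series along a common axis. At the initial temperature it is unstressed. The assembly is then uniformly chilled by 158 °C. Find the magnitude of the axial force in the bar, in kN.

With the walls removed the bar would change length by δ_free = Σ αᵢΔT Lᵢ = 12×10⁻⁶×158×675 + 8.6×10⁻⁶×158×525 = 1.993 mm.
The walls prevent any net length change, so an axial force P (same in every segment) develops. Compatibility: P · Σ Lᵢ/(AᵢEᵢ) = δ_free.
The series flexibility is Σ Lᵢ/(AᵢEᵢ) = 675/(2425×30×10³) + 525/(325×117×10³) = 2.309×10⁻⁵ mm/N.
So P = 1.993 / 2.309×10⁻⁵ = 86.34 kN, tensile.

P ≈ 86.3 kN (tensile)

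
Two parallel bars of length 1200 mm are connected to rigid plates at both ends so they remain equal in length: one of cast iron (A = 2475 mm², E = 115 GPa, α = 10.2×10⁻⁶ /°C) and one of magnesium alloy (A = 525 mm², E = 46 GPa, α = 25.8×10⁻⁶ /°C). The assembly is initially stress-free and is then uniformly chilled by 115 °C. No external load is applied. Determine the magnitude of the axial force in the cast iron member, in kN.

P ≈ 39.9 kN (compressive in the cast iron)

The magnesium alloy has the larger α, so on cooling it would change length more than the cast iron if both were free. The rigid plates force a common final length, so the magnesium alloy is put into tension and the cast iron into compression, with equal and opposite forces P (no external load).
Setting the final lengths equal and cancelling L: (α₁ − α₂)ΔT = P/(A₁E₁) + P/(A₂E₂).
|α₁ − α₂|·ΔT = 15.6×10⁻⁶ × 115 = 0.001794.
1/(A₁E₁) + 1/(A₂E₂) = 1/(2475×115×10³) + 1/(525×46×10³) = 4.492×10⁻⁸ N⁻¹.
So P = 0.001794 / 4.492×10⁻⁸ = 39.94 kN.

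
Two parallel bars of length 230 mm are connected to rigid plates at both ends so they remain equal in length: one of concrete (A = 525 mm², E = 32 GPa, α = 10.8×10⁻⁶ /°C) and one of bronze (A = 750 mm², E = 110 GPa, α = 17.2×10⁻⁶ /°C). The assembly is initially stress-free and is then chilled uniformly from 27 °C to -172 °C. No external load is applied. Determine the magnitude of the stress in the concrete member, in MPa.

Both members must finish at the same length. With the larger α, the bronze tends to over-contract; the plates restrain it, putting the bronze in tension and the concrete in compression. With no external load the two internal forces are equal and opposite, magnitude P.
Compatibility of the two members (thermal + elastic change equal): (α₁ − α₂)ΔT = P·[1/(A₁E₁) + 1/(A₂E₂)].
|α₁ − α₂|·ΔT = 6.4×10⁻⁶ × 199 = 0.001274.
1/(A₁E₁) + 1/(A₂E₂) = 1/(525×32×10³) + 1/(750×110×10³) = 7.165×10⁻⁸ N⁻¹.
P = 0.001274 / 7.165×10⁻⁸ = 17780 N = 17.78 kN.
σ_{concrete} = P/A₁ = 17780/525 = 33.86 MPa, compressive.

σ ≈ 33.9 MPa (compressive)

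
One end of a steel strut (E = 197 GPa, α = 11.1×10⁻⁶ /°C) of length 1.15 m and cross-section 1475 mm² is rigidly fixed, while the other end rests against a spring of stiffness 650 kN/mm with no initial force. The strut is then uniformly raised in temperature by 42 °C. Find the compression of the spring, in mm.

δ ≈ 0.15 mm

If the spring were absent the strut would lengthen by αΔT L = 11.1×10⁻⁶ × 42 × 1150 = 0.5361 mm.
Let P be the compressive force at the spring. The strut shortens elastically by PL/(AE) and the spring compresses by P/k; together these equal δ_free.
P [ L/(AE) + 1/k ] = δ_free → P [ 1150/(1475×197×10³) + 1/(650×10³) ] = 0.5361.
P = 0.5361 / 5.496×10⁻⁶ = 97550 N.
Spring compression = P/k = 97550/(650×10³) = 0.1501 mm.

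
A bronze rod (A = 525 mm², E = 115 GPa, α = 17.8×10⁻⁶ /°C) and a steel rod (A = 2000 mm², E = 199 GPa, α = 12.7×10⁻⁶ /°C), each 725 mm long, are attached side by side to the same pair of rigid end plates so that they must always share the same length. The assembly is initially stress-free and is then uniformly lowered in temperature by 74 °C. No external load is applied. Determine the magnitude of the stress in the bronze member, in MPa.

σ ≈ 37.7 MPa (tensile)

The bronze has the larger α, so on cooling it would change length more than the steel if both were free. The rigid plates force a common final length, so the bronze is put into tension and the steel into compression, with equal and opposite forces P (no external load).
Compatibility of the two members (thermal + elastic change equal): (α₁ − α₂)ΔT = P·[1/(A₁E₁) + 1/(A₂E₂)].
|α₁ − α₂|·ΔT = 5.1×10⁻⁶ × 74 = 0.0003774.
1/(A₁E₁) + 1/(A₂E₂) = 1/(525×115×10³) + 1/(2000×199×10³) = 1.908×10⁻⁸ N⁻¹.
P = 0.0003774 / 1.908×10⁻⁸ = 19780 N = 19.78 kN.
σ_{bronze} = P/A₁ = 19780/525 = 37.68 MPa, tensile.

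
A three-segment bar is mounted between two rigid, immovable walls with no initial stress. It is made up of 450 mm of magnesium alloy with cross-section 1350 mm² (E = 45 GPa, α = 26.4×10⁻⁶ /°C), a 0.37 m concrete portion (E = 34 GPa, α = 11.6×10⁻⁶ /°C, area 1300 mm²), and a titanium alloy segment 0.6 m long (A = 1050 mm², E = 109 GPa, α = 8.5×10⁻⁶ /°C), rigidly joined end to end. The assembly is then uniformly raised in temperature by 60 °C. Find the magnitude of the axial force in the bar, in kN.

P ≈ 60.7 kN (compressive)

With the walls removed the bar would change length by δ_free = Σ αᵢΔT Lᵢ = 26.4×10⁻⁶×60×450 + 11.6×10⁻⁶×60×370 + 8.5×10⁻⁶×60×600 = 1.276 mm.
Since the ends are fixed, an axial force P builds up, equal in every segment, with P · Σ Lᵢ/(AᵢEᵢ) = δ_free.
The series flexibility is Σ Lᵢ/(AᵢEᵢ) = 450/(1350×45×10³) + 370/(1300×34×10³) + 600/(1050×109×10³) = 2.102×10⁻⁵ mm/N.
So P = 1.276 / 2.102×10⁻⁵ = 60.72 kN, compressive.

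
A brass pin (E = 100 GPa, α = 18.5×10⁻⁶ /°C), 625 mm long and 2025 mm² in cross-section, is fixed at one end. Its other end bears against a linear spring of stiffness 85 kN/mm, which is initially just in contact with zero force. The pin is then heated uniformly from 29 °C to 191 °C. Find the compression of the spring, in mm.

δ ≈ 1.48 mm

If the spring were absent the pin would lengthen by αΔT L = 18.5×10⁻⁶ × 162 × 625 = 1.873 mm.
Let P be the compressive force at the spring. The pin shortens elastically by PL/(AE) and the spring compresses by P/k; together these equal δ_free.
P [ L/(AE) + 1/k ] = δ_free → P [ 625/(2025×100×10³) + 1/(85×10³) ] = 1.873.
P = 1.873 / 1.485×10⁻⁵ = 126100 N.
Spring compression = P/k = 126100/(85×10³) = 1.484 mm.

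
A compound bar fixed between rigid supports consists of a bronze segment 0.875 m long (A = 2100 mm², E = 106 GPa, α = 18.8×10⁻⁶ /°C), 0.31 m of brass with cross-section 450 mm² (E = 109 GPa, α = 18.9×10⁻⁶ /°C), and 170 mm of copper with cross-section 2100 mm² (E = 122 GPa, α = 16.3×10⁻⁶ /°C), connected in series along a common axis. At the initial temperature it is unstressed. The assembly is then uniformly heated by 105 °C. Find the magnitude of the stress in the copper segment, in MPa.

If the supports were absent, the total length change would be Σ αᵢΔT Lᵢ = 18.8×10⁻⁶×105×875 + 18.9×10⁻⁶×105×310 + 16.3×10⁻⁶×105×170 = 2.633 mm.
The walls prevent any net length change, so an axial force P (same in every segment) develops. Compatibility: P · Σ Lᵢ/(AᵢEᵢ) = δ_free.
Σ Lᵢ/(AᵢEᵢ) = 875/(2100×106×10³) + 310/(450×109×10³) + 170/(2100×122×10³) = 1.091×10⁻⁵ mm/N.
P = 2.633 / 1.091×10⁻⁵ = 241300 N = 241.3 kN, compressive.
σ_{copper} = P / A = 241300 / 2100 = 114.9 MPa.

σ ≈ 115 MPa (compressive)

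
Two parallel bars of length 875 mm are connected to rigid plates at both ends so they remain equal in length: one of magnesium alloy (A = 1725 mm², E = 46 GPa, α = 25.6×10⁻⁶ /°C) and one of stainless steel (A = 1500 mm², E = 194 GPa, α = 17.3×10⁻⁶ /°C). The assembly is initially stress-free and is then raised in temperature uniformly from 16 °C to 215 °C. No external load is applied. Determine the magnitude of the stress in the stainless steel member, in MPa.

σ ≈ 68.7 MPa (tensile)

Equilibrium of a rigid end plate with no external load gives equal and opposite internal forces ±P in the two members. Since α_{magnesium alloy} > α_{stainless steel}, heating drives the magnesium alloy into compression and the stainless steel into tension.
Compatibility of the two members (thermal + elastic change equal): (α₁ − α₂)ΔT = P·[1/(A₁E₁) + 1/(A₂E₂)].
|α₁ − α₂|·ΔT = 8.3×10⁻⁶ × 199 = 0.001652.
1/(A₁E₁) + 1/(A₂E₂) = 1/(1725×46×10³) + 1/(1500×194×10³) = 1.604×10⁻⁸ N⁻¹.
P = 0.001652 / 1.604×10⁻⁸ = 103000 N = 103 kN.
σ_{stainless steel} = P/A₂ = 103000/1500 = 68.65 MPa, tensile.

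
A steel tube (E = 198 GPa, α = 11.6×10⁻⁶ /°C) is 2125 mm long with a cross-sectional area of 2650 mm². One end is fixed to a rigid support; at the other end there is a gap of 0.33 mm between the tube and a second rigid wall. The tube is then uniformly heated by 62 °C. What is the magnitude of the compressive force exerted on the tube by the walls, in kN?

Free thermal elongation = αΔT L = 11.6×10⁻⁶ × 62 × 2125 = 1.528 mm.
The gap closes (δ_free > 0.33 mm) and the wall then resists a further 1.528 − 0.33 = 1.198 mm of expansion.
So σ = E(δ_free − g)/L = 198×10³ × 1.198/2125 = 111.7 MPa.
Force on the wall = σA = 111.7 × 2650 mm² = 295.9 kN.

P ≈ 296 kN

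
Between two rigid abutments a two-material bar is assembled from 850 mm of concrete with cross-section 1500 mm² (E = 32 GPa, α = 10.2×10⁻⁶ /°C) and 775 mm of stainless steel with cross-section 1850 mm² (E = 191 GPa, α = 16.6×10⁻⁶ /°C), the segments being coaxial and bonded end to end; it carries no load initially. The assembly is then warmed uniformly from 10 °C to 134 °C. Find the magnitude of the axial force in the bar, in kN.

If the supports were absent, the total length change would be Σ αᵢΔT Lᵢ = 10.2×10⁻⁶×124×850 + 16.6×10⁻⁶×124×775 = 2.67 mm.
The rigid supports impose zero overall length change; the single axial force P common to all segments must satisfy P Σ Lᵢ/(AᵢEᵢ) = δ_free.
The series flexibility is Σ Lᵢ/(AᵢEᵢ) = 850/(1500×32×10³) + 775/(1850×191×10³) = 1.99×10⁻⁵ mm/N.
Hence P = δ_free / Σ(L/AE) = 2.67/1.99×10⁻⁵ = 134.2 kN (compressive).

P ≈ 134 kN (compressive)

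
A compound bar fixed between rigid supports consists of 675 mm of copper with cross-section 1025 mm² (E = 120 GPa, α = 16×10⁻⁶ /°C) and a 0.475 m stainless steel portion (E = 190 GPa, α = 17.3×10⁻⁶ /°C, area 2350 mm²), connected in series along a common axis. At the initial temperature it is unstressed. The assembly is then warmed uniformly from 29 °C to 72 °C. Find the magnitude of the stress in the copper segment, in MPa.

σ ≈ 122 MPa (compressive)

Free thermal expansion of the whole bar: Σ αᵢΔT Lᵢ = 16×10⁻⁶×43×675 + 17.3×10⁻⁶×43×475 = 0.8178 mm.
The walls prevent any net length change, so an axial force P (same in every segment) develops. Compatibility: P · Σ Lᵢ/(AᵢEᵢ) = δ_free.
The series flexibility is Σ Lᵢ/(AᵢEᵢ) = 675/(1025×120×10³) + 475/(2350×190×10³) = 6.552×10⁻⁶ mm/N.
So P = 0.8178 / 6.552×10⁻⁶ = 124.8 kN, compressive.
σ_{copper} = P / A = 124800 / 1025 = 121.8 MPa.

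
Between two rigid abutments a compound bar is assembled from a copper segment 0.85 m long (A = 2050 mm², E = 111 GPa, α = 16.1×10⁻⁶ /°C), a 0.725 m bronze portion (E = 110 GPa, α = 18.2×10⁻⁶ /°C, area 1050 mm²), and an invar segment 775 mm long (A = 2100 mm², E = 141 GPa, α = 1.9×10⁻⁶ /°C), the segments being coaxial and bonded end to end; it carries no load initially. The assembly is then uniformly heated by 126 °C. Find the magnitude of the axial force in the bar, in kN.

P ≈ 283 kN (compressive)

If the supports were absent, the total length change would be Σ αᵢΔT Lᵢ = 16.1×10⁻⁶×126×850 + 18.2×10⁻⁶×126×725 + 1.9×10⁻⁶×126×775 = 3.572 mm.
The walls prevent any net length change, so an axial force P (same in every segment) develops. Compatibility: P · Σ Lᵢ/(AᵢEᵢ) = δ_free.
The series flexibility is Σ Lᵢ/(AᵢEᵢ) = 850/(2050×111×10³) + 725/(1050×110×10³) + 775/(2100×141×10³) = 1.263×10⁻⁵ mm/N.
Hence P = δ_free / Σ(L/AE) = 3.572/1.263×10⁻⁵ = 282.9 kN (compressive).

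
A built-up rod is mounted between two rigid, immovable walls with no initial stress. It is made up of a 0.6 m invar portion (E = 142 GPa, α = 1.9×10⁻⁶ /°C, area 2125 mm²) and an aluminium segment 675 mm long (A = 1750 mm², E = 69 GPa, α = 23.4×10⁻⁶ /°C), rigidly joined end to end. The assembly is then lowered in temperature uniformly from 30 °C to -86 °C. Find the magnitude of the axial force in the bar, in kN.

P ≈ 259 kN (tensile)

If the supports were absent, the total length change would be Σ αᵢΔT Lᵢ = 1.9×10⁻⁶×116×600 + 23.4×10⁻⁶×116×675 = 1.964 mm.
The walls prevent any net length change, so an axial force P (same in every segment) develops. Compatibility: P · Σ Lᵢ/(AᵢEᵢ) = δ_free.
Σ Lᵢ/(AᵢEᵢ) = 600/(2125×142×10³) + 675/(1750×69×10³) = 7.578×10⁻⁶ mm/N.
Hence P = δ_free / Σ(L/AE) = 1.964/7.578×10⁻⁶ = 259.2 kN (tensile).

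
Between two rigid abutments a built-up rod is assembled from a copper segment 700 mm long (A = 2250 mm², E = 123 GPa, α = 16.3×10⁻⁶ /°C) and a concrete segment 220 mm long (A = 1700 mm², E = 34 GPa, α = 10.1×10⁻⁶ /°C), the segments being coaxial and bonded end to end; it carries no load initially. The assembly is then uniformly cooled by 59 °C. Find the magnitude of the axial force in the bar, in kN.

Free thermal contraction of the whole bar: Σ αᵢΔT Lᵢ = 16.3×10⁻⁶×59×700 + 10.1×10⁻⁶×59×220 = 0.8043 mm.
The walls prevent any net length change, so an axial force P (same in every segment) develops. Compatibility: P · Σ Lᵢ/(AᵢEᵢ) = δ_free.
The series flexibility is Σ Lᵢ/(AᵢEᵢ) = 700/(2250×123×10³) + 220/(1700×34×10³) = 6.336×10⁻⁶ mm/N.
So P = 0.8043 / 6.336×10⁻⁶ = 126.9 kN, tensile.

P ≈ 127 kN (tensile)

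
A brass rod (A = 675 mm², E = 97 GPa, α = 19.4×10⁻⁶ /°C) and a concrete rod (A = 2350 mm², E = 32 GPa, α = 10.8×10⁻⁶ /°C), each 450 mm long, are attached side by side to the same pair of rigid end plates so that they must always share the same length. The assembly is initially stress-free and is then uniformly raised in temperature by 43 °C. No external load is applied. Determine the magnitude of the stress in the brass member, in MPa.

σ ≈ 19.2 MPa (compressive)

Both members must finish at the same length. With the larger α, the brass tends to over-expand; the plates restrain it, putting the brass in compression and the concrete in tension. With no external load the two internal forces are equal and opposite, magnitude P.
Compatibility of the two members (thermal + elastic change equal): (α₁ − α₂)ΔT = P·[1/(A₁E₁) + 1/(A₂E₂)].
|α₁ − α₂|·ΔT = 8.6×10⁻⁶ × 43 = 0.0003698.
1/(A₁E₁) + 1/(A₂E₂) = 1/(675×97×10³) + 1/(2350×32×10³) = 2.857×10⁻⁸ N⁻¹.
So P = 0.0003698 / 2.857×10⁻⁸ = 12.94 kN.
σ_{brass} = P/A₁ = 12940/675 = 19.18 MPa, compressive.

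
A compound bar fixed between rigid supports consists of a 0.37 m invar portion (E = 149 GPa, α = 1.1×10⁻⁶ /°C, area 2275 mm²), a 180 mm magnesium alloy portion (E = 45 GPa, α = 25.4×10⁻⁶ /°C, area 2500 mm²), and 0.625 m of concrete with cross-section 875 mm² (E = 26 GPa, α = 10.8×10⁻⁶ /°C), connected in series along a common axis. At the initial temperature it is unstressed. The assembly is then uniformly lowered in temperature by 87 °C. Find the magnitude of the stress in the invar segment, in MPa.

σ ≈ 14.9 MPa (tensile)

If the supports were absent, the total length change would be Σ αᵢΔT Lᵢ = 1.1×10⁻⁶×87×370 + 25.4×10⁻⁶×87×180 + 10.8×10⁻⁶×87×625 = 1.02 mm.
Since the ends are fixed, an axial force P builds up, equal in every segment, with P · Σ Lᵢ/(AᵢEᵢ) = δ_free.
The series flexibility is Σ Lᵢ/(AᵢEᵢ) = 370/(2275×149×10³) + 180/(2500×45×10³) + 625/(875×26×10³) = 3.016×10⁻⁵ mm/N.
P = 1.02 / 3.016×10⁻⁵ = 33830 N = 33.83 kN, tensile.
σ_{invar} = P / A = 33830 / 2275 = 14.87 MPa.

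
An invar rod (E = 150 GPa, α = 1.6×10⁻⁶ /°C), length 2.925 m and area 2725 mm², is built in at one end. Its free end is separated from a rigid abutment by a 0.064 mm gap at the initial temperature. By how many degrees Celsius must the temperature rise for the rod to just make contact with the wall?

ΔT ≈ 13.7 °C

Contact occurs when the free expansion equals the gap: αΔT L = 0.064 mm.
ΔT = 0.064 / (1.6×10⁻⁶ × 2925) = 13.68 °C.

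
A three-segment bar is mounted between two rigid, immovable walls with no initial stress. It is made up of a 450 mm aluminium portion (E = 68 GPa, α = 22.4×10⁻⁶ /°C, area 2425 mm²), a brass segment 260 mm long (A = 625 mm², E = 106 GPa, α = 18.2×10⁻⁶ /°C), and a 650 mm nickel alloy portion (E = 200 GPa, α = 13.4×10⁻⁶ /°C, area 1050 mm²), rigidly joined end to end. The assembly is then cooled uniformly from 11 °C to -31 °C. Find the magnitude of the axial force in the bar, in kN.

P ≈ 101 kN (tensile)

With the walls removed the bar would change length by δ_free = Σ αᵢΔT Lᵢ = 22.4×10⁻⁶×42×450 + 18.2×10⁻⁶×42×260 + 13.4×10⁻⁶×42×650 = 0.9879 mm.
The rigid supports impose zero overall length change; the single axial force P common to all segments must satisfy P Σ Lᵢ/(AᵢEᵢ) = δ_free.
The series flexibility is Σ Lᵢ/(AᵢEᵢ) = 450/(2425×68×10³) + 260/(625×106×10³) + 650/(1050×200×10³) = 9.749×10⁻⁶ mm/N.
So P = 0.9879 / 9.749×10⁻⁶ = 101.3 kN, tensile.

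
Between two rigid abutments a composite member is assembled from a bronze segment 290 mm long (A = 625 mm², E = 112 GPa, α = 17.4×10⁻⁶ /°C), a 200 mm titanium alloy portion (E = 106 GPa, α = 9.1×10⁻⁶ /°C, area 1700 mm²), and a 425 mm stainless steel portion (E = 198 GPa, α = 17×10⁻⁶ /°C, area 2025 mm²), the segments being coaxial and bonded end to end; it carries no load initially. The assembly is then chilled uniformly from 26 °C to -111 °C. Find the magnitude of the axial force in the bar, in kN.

P ≈ 306 kN (tensile)

With the walls removed the bar would change length by δ_free = Σ αᵢΔT Lᵢ = 17.4×10⁻⁶×137×290 + 9.1×10⁻⁶×137×200 + 17×10⁻⁶×137×425 = 1.93 mm.
Since the ends are fixed, an axial force P builds up, equal in every segment, with P · Σ Lᵢ/(AᵢEᵢ) = δ_free.
Σ Lᵢ/(AᵢEᵢ) = 290/(625×112×10³) + 200/(1700×106×10³) + 425/(2025×198×10³) = 6.313×10⁻⁶ mm/N.
So P = 1.93 / 6.313×10⁻⁶ = 305.8 kN, tensile.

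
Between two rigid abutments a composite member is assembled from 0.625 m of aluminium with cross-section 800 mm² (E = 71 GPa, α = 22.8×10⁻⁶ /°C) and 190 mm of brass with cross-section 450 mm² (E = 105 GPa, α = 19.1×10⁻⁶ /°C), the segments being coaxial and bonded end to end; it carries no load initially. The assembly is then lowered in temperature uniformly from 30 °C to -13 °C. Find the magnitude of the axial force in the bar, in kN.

P ≈ 51.2 kN (tensile)

If the supports were absent, the total length change would be Σ αᵢΔT Lᵢ = 22.8×10⁻⁶×43×625 + 19.1×10⁻⁶×43×190 = 0.7688 mm.
Since the ends are fixed, an axial force P builds up, equal in every segment, with P · Σ Lᵢ/(AᵢEᵢ) = δ_free.
The series flexibility is Σ Lᵢ/(AᵢEᵢ) = 625/(800×71×10³) + 190/(450×105×10³) = 1.502×10⁻⁵ mm/N.
P = 0.7688 / 1.502×10⁻⁵ = 51170 N = 51.17 kN, tensile.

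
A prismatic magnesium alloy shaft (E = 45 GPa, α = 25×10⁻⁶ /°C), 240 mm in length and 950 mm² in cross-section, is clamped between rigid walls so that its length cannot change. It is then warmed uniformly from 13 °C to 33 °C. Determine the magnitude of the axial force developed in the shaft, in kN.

The ends cannot move, so σ = EαΔT = 45×10³ × 25×10⁻⁶ × 20 = 22.5 MPa.
P = AEαΔT = 950 × 45×10³ × 25×10⁻⁶ × 20 = 21.38 kN (compressive).

P ≈ 21.4 kN (compressive)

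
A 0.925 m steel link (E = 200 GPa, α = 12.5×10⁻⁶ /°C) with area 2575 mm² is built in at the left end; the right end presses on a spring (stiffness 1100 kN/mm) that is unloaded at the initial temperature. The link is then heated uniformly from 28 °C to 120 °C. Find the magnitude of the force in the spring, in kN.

The unrestrained thermal change is αΔT L = 12.5×10⁻⁶ × 92 × 925 = 1.064 mm.
Let P be the compressive force at the spring. The link shortens elastically by PL/(AE) and the spring compresses by P/k; together these equal δ_free.
P [ L/(AE) + 1/k ] = δ_free → P [ 925/(2575×200×10³) + 1/(1100×10³) ] = 1.064.
P = 1.064 / 2.705×10⁻⁶ = 393200 N.

P ≈ 393 kN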